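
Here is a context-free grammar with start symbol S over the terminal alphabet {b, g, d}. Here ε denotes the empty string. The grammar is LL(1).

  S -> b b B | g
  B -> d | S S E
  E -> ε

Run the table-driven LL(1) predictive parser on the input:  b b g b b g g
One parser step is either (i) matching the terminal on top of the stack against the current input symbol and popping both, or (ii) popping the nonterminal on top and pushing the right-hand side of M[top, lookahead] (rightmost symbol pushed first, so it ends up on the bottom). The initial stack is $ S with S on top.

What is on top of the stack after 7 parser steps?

     Stack    Input            Action
  1  $ S      b b g b b g g $  expand S -> b b B
  2  $ B b b  b b g b b g g $  match b
  3  $ B b    b g b b g g $    match b
  4  $ B      g b b g g $      expand B -> S S E
  5  $ E S S  g b b g g $      expand S -> g
  6  $ E S g  g b b g g $      match g
  7  $ E S    b b g g $        expand S -> b b B
Stack after step 7: $ E B b b (top = b).

b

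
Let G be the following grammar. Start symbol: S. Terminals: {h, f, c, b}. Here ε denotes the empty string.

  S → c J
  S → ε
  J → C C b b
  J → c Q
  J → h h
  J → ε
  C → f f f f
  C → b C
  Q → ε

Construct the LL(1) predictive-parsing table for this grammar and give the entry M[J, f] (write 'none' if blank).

FIRST(S) = {ε, c}
FIRST(C) = {b, f}
FIRST(Q) = {ε}
FIRST(J) = {ε, b, c, f, h}  (via C C b b)
FOLLOW(S) includes $ since S is the start symbol.
FOLLOW(S): S appears on no right-hand side. Thus FOLLOW(S) = {$}.
FOLLOW(J): in S→c J, the suffix after J is empty, so FOLLOW(J) ⊇ FOLLOW(S) = {$}. Thus FOLLOW(J) = {$}.
For J → C C b b: FIRST(C C b b) = {b, f}, so it goes in M[J, t] for t ∈ {b, f}.
For J → c Q: FIRST(c Q) = {c}, so it goes in M[J, t] for t ∈ {c}.
For J → h h: FIRST(h h) = {h}, so it goes in M[J, t] for t ∈ {h}.
For J → ε: FIRST(ε) = {ε}, so it goes in M[J, t] for t ∈ {}; since ε ∈ FIRST, also for every t ∈ FOLLOW(J) = {$}.

J → C C b b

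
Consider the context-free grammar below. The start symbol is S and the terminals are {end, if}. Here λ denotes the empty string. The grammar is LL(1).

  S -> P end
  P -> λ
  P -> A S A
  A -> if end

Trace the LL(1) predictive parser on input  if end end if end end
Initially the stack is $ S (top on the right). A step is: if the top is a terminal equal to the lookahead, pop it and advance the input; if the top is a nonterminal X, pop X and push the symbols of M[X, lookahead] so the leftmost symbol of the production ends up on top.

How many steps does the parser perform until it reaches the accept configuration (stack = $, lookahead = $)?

      Stack             Input                    Action
   1  $ S               if end end if end end $  expand S -> P end
   2  $ end P           if end end if end end $  expand P -> A S A
   3  $ end A S A       if end end if end end $  expand A -> if end
   4  $ end A S end if  if end end if end end $  match if
   5  $ end A S end     end end if end end $     match end
   6  $ end A S         end if end end $         expand S -> P end
   7  $ end A end P     end if end end $         expand P -> λ
   8  $ end A end       end if end end $         match end
   9  $ end A           if end end $             expand A -> if end
  10  $ end end if      if end end $             match if
  11  $ end end         end end $                match end
  12  $ end             end $                    match end
Accept reached after 12 steps.

12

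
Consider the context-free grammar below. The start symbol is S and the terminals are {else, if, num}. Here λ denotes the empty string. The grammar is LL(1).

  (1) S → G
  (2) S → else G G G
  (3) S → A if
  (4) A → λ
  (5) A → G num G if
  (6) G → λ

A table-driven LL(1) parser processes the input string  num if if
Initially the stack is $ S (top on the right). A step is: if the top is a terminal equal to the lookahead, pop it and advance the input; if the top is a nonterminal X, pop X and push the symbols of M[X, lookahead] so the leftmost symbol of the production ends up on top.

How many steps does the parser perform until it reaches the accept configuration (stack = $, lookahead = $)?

7

step 1: stack=$ S  input=num if if $  — expand S → A if
step 2: stack=$ if A  input=num if if $  — expand A → G num G if
step 3: stack=$ if if G num G  input=num if if $  — expand G → λ
step 4: stack=$ if if G num  input=num if if $  — match num
step 5: stack=$ if if G  input=if if $  — expand G → λ
step 6: stack=$ if if  input=if if $  — match if
step 7: stack=$ if  input=if $  — match if
Accept reached after 7 steps.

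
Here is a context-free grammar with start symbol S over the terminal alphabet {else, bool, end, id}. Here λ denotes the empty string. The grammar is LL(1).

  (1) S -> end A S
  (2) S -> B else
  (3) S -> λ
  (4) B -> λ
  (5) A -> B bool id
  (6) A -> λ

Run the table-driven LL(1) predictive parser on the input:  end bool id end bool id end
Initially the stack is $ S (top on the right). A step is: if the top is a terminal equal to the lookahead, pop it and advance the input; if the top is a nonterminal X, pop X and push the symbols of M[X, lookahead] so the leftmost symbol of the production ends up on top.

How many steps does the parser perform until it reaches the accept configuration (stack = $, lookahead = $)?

step 1: stack=$ S  input=end bool id end bool id end $  — expand S -> end A S
step 2: stack=$ S A end  input=end bool id end bool id end $  — match end
step 3: stack=$ S A  input=bool id end bool id end $  — expand A -> B bool id
step 4: stack=$ S id bool B  input=bool id end bool id end $  — expand B -> λ
step 5: stack=$ S id bool  input=bool id end bool id end $  — match bool
step 6: stack=$ S id  input=id end bool id end $  — match id
step 7: stack=$ S  input=end bool id end $  — expand S -> end A S
step 8: stack=$ S A end  input=end bool id end $  — match end
step 9: stack=$ S A  input=bool id end $  — expand A -> B bool id
step 10: stack=$ S id bool B  input=bool id end $  — expand B -> λ
step 11: stack=$ S id bool  input=bool id end $  — match bool
step 12: stack=$ S id  input=id end $  — match id
step 13: stack=$ S  input=end $  — expand S -> end A S
step 14: stack=$ S A end  input=end $  — match end
step 15: stack=$ S A  input=$  — expand A -> λ
step 16: stack=$ S  input=$  — expand S -> λ
Accept reached after 16 steps.

16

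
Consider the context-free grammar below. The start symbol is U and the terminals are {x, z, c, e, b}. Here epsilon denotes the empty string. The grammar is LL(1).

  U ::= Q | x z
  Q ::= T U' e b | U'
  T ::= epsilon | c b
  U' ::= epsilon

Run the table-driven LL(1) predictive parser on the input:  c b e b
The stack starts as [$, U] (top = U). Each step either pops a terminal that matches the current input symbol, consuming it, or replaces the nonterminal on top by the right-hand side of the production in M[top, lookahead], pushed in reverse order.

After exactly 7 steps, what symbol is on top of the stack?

     Stack         Input      Action
  1  $ U           c b e b $  expand U ::= Q
  2  $ Q           c b e b $  expand Q ::= T U' e b
  3  $ b e U' T    c b e b $  expand T ::= c b
  4  $ b e U' b c  c b e b $  match c
  5  $ b e U' b    b e b $    match b
  6  $ b e U'      e b $      expand U' ::= epsilon
  7  $ b e         e b $      match e
Stack after step 7: $ b (top = b).

b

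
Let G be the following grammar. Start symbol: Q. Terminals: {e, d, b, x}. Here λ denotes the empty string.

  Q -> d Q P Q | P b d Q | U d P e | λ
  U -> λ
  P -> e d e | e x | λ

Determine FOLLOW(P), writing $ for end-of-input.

{$, b, d, e}

FIRST(U) = {λ}
FIRST(P) = {λ, e}
FIRST(Q) = {λ, b, d, e}  (via P b d Q, U d P e)
FOLLOW(Q) includes $ since Q is the start symbol.
FOLLOW(Q): in Q->d Q P Q (occurrence 1), Q is followed by P Q with FIRST {λ, b, d, e}; in Q->d Q P Q (occurrence 1), the suffix after Q is nullable (adds nothing new); in Q->d Q P Q (occurrence 2), the suffix after Q is empty (adds nothing new); in Q->P b d Q, the suffix after Q is empty (adds nothing new). Thus FOLLOW(Q) = {$, b, d, e}.
FOLLOW(U): in Q->U d P e, U is followed by d P e with FIRST {d}. Thus FOLLOW(U) = {d}.
FOLLOW(P): in Q->d Q P Q, P is followed by Q with FIRST {λ, b, d, e}; in Q->d Q P Q, the suffix after P is nullable, so FOLLOW(P) ⊇ FOLLOW(Q) = {$, b, d, e}; in Q->P b d Q, P is followed by b d Q with FIRST {b}; in Q->U d P e, P is followed by e with FIRST {e}. Thus FOLLOW(P) = {$, b, d, e}.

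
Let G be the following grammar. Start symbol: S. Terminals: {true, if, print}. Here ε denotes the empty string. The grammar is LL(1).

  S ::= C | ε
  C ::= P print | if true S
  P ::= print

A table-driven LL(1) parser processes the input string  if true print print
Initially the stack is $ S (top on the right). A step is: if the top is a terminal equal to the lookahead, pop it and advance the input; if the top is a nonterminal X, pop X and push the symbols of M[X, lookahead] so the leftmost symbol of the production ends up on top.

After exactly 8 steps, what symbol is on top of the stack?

print

     Stack          Input                  Action
  1  $ S            if true print print $  expand S ::= C
  2  $ C            if true print print $  expand C ::= if true S
  3  $ S true if    if true print print $  match if
  4  $ S true       true print print $     match true
  5  $ S            print print $          expand S ::= C
  6  $ C            print print $          expand C ::= P print
  7  $ print P      print print $          expand P ::= print
  8  $ print print  print print $          match print
Stack after step 8: $ print (top = print).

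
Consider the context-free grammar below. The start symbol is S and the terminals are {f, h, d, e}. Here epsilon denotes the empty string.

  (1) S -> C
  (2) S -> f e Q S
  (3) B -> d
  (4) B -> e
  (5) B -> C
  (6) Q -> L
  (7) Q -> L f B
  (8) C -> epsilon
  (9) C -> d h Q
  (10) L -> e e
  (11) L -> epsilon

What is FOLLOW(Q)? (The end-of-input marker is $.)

FIRST(C): from C->epsilon we get {epsilon}; from C->d h Q we get {d}. So FIRST(C) = {epsilon, d}.
FIRST(L): from L->e e we get {e}; from L->epsilon we get {epsilon}. So FIRST(L) = {epsilon, e}.
FIRST(S): from S->C we get {epsilon, d}; from S->f e Q S we get {f}. So FIRST(S) = {epsilon, d, f}.
FIRST(B): from B->d we get {d}; from B->e we get {e}; from B->C we get {epsilon, d}. So FIRST(B) = {epsilon, d, e}.
FIRST(Q): from Q->L we get {epsilon, e}; from Q->L f B we get {e, f}. So FIRST(Q) = {epsilon, e, f}.
FOLLOW(S) includes $ since S is the start symbol.
FOLLOW(S): in S->f e Q S, the suffix after S is empty (adds nothing new). Thus FOLLOW(S) = {$}.
FOLLOW(B): in Q->L f B, the suffix after B is empty, so FOLLOW(B) ⊇ FOLLOW(Q) = {$, d, f}. Thus FOLLOW(B) = {$, d, f}.
FOLLOW(C): in S->C, the suffix after C is empty, so FOLLOW(C) ⊇ FOLLOW(S) = {$}; in B->C, the suffix after C is empty, so FOLLOW(C) ⊇ FOLLOW(B) = {$, d, f}. Thus FOLLOW(C) = {$, d, f}.
FOLLOW(Q): in S->f e Q S, Q is followed by S with FIRST {epsilon, d, f}; in S->f e Q S, the suffix after Q is nullable, so FOLLOW(Q) ⊇ FOLLOW(S) = {$}; in C->d h Q, the suffix after Q is empty, so FOLLOW(Q) ⊇ FOLLOW(C) = {$, d, f}. Thus FOLLOW(Q) = {$, d, f}.
FOLLOW(L): in Q->L, the suffix after L is empty, so FOLLOW(L) ⊇ FOLLOW(Q) = {$, d, f}; in Q->L f B, L is followed by f B with FIRST {f}. Thus FOLLOW(L) = {$, d, f}.

{$, d, f}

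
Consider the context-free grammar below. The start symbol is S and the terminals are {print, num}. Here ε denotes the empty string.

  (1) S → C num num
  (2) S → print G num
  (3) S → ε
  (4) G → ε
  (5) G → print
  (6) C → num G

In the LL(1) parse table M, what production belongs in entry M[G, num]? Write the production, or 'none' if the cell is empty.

G → ε

FIRST(G) = {ε, print}
FIRST(C) = {num}
FIRST(S) = {ε, num, print}  (via C num num)
FOLLOW(S) includes $ since S is the start symbol.
FOLLOW(C): in S→C num num, C is followed by num num with FIRST {num}. Thus FOLLOW(C) = {num}.
FOLLOW(G): in S→print G num, G is followed by num with FIRST {num}; in C→num G, the suffix after G is empty, so FOLLOW(G) ⊇ FOLLOW(C) = {num}. Thus FOLLOW(G) = {num}.
For G → ε: FIRST(ε) = {ε}, so it goes in M[G, t] for t ∈ {}; since ε ∈ FIRST, also for every t ∈ FOLLOW(G) = {num}.
For G → print: FIRST(print) = {print}, so it goes in M[G, t] for t ∈ {print}.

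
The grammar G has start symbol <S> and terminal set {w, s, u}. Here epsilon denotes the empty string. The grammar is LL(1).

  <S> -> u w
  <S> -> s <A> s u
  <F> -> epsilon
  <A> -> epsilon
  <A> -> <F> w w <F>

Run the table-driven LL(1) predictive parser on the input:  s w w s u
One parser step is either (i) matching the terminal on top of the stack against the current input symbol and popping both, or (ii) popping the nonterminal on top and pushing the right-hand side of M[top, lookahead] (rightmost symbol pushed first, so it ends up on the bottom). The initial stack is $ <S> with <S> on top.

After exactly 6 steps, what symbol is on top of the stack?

<F>

step 1: stack=$ <S>  input=s w w s u $  — expand <S> -> s <A> s u
step 2: stack=$ u s <A> s  input=s w w s u $  — match s
step 3: stack=$ u s <A>  input=w w s u $  — expand <A> -> <F> w w <F>
step 4: stack=$ u s <F> w w <F>  input=w w s u $  — expand <F> -> epsilon
step 5: stack=$ u s <F> w w  input=w w s u $  — match w
step 6: stack=$ u s <F> w  input=w s u $  — match w
Stack after step 6: $ u s <F> (top = <F>).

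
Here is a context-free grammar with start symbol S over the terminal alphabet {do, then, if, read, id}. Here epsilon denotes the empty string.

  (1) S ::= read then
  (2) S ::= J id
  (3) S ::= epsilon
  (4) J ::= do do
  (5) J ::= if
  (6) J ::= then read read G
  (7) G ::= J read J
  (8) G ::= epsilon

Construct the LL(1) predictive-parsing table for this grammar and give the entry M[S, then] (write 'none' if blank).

FIRST(J): from J::=do do we get {do}; from J::=if we get {if}; from J::=then read read G we get {then}. So FIRST(J) = {do, if, then}.
FIRST(S): from S::=read then we get {read}; from S::=J id we get {do, if, then}; from S::=epsilon we get {epsilon}. So FIRST(S) = {epsilon, do, if, read, then}.
FIRST(G): from G::=J read J we get {do, if, then}; from G::=epsilon we get {epsilon}. So FIRST(G) = {epsilon, do, if, then}.
FOLLOW(S) includes $ since S is the start symbol.
FOLLOW(S): S appears on no right-hand side. Thus FOLLOW(S) = {$}.
For S ::= read then: FIRST(read then) = {read}, so it goes in M[S, t] for t ∈ {read}.
For S ::= J id: FIRST(J id) = {do, if, then}, so it goes in M[S, t] for t ∈ {do, if, then}.
For S ::= epsilon: FIRST(epsilon) = {epsilon}, so it goes in M[S, t] for t ∈ {}; since epsilon ∈ FIRST, also for every t ∈ FOLLOW(S) = {$}.

S ::= J id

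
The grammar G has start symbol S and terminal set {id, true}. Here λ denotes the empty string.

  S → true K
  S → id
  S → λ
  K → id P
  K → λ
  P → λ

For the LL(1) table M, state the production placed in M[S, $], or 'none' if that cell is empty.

S → λ

FIRST(S) = {λ, id, true}
FIRST(K) = {λ, id}
FIRST(P) = {λ}
FOLLOW(S) includes $ since S is the start symbol.
FOLLOW(S): S appears on no right-hand side. Thus FOLLOW(S) = {$}.
For S → true K: FIRST(true K) = {true}, so it goes in M[S, t] for t ∈ {true}.
For S → id: FIRST(id) = {id}, so it goes in M[S, t] for t ∈ {id}.
For S → λ: FIRST(λ) = {λ}, so it goes in M[S, t] for t ∈ {}; since λ ∈ FIRST, also for every t ∈ FOLLOW(S) = {$}.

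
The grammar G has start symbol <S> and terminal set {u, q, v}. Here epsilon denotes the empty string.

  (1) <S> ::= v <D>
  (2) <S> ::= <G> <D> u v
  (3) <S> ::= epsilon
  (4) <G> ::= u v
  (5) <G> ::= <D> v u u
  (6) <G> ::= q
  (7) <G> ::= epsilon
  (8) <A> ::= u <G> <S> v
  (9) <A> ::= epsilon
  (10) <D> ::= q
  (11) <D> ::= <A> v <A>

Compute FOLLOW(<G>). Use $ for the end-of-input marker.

{q, u, v}

FIRST(<A>): from <A>::=u <G> <S> v we get {u}; from <A>::=epsilon we get {epsilon}. So FIRST(<A>) = {epsilon, u}.
FIRST(<D>): from <D>::=q we get {q}; from <D>::=<A> v <A> we get {u, v}. So FIRST(<D>) = {q, u, v}.
FIRST(<G>): from <G>::=u v we get {u}; from <G>::=<D> v u u we get {q, u, v}; from <G>::=q we get {q}; from <G>::=epsilon we get {epsilon}. So FIRST(<G>) = {epsilon, q, u, v}.
FIRST(<S>): from <S>::=v <D> we get {v}; from <S>::=<G> <D> u v we get {q, u, v}; from <S>::=epsilon we get {epsilon}. So FIRST(<S>) = {epsilon, q, u, v}.
FOLLOW(<S>) includes $ since <S> is the start symbol.
FOLLOW(<S>): in <A>::=u <G> <S> v, <S> is followed by v with FIRST {v}. Thus FOLLOW(<S>) = {$, v}.
FOLLOW(<G>): in <S>::=<G> <D> u v, <G> is followed by <D> u v with FIRST {q, u, v}; in <A>::=u <G> <S> v, <G> is followed by <S> v with FIRST {q, u, v}. Thus FOLLOW(<G>) = {q, u, v}.
FOLLOW(<D>): in <S>::=v <D>, the suffix after <D> is empty, so FOLLOW(<D>) ⊇ FOLLOW(<S>) = {$, v}; in <S>::=<G> <D> u v, <D> is followed by u v with FIRST {u}; in <G>::=<D> v u u, <D> is followed by v u u with FIRST {v}. Thus FOLLOW(<D>) = {$, u, v}.
FOLLOW(<A>): in <D>::=<A> v <A> (occurrence 1), <A> is followed by v <A> with FIRST {v}; in <D>::=<A> v <A> (occurrence 2), the suffix after <A> is empty, so FOLLOW(<A>) ⊇ FOLLOW(<D>) = {$, u, v}. Thus FOLLOW(<A>) = {$, u, v}.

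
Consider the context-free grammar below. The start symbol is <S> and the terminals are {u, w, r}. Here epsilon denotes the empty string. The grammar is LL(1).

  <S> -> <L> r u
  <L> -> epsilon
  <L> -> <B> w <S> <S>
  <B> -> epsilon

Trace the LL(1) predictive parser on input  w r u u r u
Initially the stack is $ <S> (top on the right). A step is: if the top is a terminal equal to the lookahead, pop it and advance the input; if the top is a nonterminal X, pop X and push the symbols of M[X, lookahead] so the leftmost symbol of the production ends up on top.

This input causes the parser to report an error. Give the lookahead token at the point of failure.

step 1: stack=$ <S>  input=w r u u r u $  — expand <S> -> <L> r u
step 2: stack=$ u r <L>  input=w r u u r u $  — expand <L> -> <B> w <S> <S>
step 3: stack=$ u r <S> <S> w <B>  input=w r u u r u $  — expand <B> -> epsilon
step 4: stack=$ u r <S> <S> w  input=w r u u r u $  — match w
step 5: stack=$ u r <S> <S>  input=r u u r u $  — expand <S> -> <L> r u
step 6: stack=$ u r <S> u r <L>  input=r u u r u $  — expand <L> -> epsilon
step 7: stack=$ u r <S> u r  input=r u u r u $  — match r
step 8: stack=$ u r <S> u  input=u u r u $  — match u
step 9: stack=$ u r <S>  input=u r u $  — error: M[<S>, u] is empty

u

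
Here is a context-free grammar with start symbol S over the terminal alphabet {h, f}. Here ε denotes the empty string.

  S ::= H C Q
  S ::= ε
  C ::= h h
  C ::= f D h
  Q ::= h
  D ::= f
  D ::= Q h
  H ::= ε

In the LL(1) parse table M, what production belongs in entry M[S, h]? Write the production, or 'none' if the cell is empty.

FIRST(C) = {f, h}
FIRST(Q) = {h}
FIRST(H) = {ε}
FIRST(S) = {ε, f, h}  (via H C Q)
FIRST(D) = {f, h}  (via Q h)
FOLLOW(S) includes $ since S is the start symbol.
FOLLOW(S): S appears on no right-hand side. Thus FOLLOW(S) = {$}.
For S ::= H C Q: FIRST(H C Q) = {f, h}, so it goes in M[S, t] for t ∈ {f, h}.
For S ::= ε: FIRST(ε) = {ε}, so it goes in M[S, t] for t ∈ {}; since ε ∈ FIRST, also for every t ∈ FOLLOW(S) = {$}.

S ::= H C Q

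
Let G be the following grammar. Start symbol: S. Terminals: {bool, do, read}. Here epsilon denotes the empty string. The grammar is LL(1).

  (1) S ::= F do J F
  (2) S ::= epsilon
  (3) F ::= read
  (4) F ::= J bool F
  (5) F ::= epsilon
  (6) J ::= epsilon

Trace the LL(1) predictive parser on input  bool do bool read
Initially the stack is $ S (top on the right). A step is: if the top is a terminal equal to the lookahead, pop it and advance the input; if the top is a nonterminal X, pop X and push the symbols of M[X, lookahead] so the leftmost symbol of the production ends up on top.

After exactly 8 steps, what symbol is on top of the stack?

step 1: stack=$ S  input=bool do bool read $  — expand S ::= F do J F
step 2: stack=$ F J do F  input=bool do bool read $  — expand F ::= J bool F
step 3: stack=$ F J do F bool J  input=bool do bool read $  — expand J ::= epsilon
step 4: stack=$ F J do F bool  input=bool do bool read $  — match bool
step 5: stack=$ F J do F  input=do bool read $  — expand F ::= epsilon
step 6: stack=$ F J do  input=do bool read $  — match do
step 7: stack=$ F J  input=bool read $  — expand J ::= epsilon
step 8: stack=$ F  input=bool read $  — expand F ::= J bool F
Stack after step 8: $ F bool J (top = J).

J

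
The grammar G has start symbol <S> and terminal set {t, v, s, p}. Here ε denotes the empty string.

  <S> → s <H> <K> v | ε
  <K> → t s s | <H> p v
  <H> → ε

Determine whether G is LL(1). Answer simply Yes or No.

Yes

FIRST(<S>) = {ε, s}
FIRST(<K>) = {p, t}
FIRST(<H>) = {ε}
FOLLOW(<S>) = {$}
FOLLOW(<K>) = {v}
FOLLOW(<H>) = {p, t}
Each cell of M receives at most one production.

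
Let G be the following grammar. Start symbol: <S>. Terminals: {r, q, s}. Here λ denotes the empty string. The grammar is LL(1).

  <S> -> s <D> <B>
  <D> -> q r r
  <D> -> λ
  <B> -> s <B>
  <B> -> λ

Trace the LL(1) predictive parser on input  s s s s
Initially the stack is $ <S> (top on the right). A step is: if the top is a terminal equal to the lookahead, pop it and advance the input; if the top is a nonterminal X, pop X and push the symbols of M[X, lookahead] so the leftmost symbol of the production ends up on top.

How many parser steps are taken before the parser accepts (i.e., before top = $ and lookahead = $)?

10

      Stack        Input      Action
   1  $ <S>        s s s s $  expand <S> -> s <D> <B>
   2  $ <B> <D> s  s s s s $  match s
   3  $ <B> <D>    s s s $    expand <D> -> λ
   4  $ <B>        s s s $    expand <B> -> s <B>
   5  $ <B> s      s s s $    match s
   6  $ <B>        s s $      expand <B> -> s <B>
   7  $ <B> s      s s $      match s
   8  $ <B>        s $        expand <B> -> s <B>
   9  $ <B> s      s $        match s
  10  $ <B>        $          expand <B> -> λ
Accept reached after 10 steps.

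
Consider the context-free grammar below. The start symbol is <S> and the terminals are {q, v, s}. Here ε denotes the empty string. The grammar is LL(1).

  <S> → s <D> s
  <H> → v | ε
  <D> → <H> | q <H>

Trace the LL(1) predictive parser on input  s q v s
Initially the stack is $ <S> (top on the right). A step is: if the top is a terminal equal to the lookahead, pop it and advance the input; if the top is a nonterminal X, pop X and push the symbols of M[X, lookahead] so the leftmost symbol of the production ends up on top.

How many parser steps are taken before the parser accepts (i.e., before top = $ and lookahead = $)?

7

step 1: stack=$ <S>  input=s q v s $  — expand <S> → s <D> s
step 2: stack=$ s <D> s  input=s q v s $  — match s
step 3: stack=$ s <D>  input=q v s $  — expand <D> → q <H>
step 4: stack=$ s <H> q  input=q v s $  — match q
step 5: stack=$ s <H>  input=v s $  — expand <H> → v
step 6: stack=$ s v  input=v s $  — match v
step 7: stack=$ s  input=s $  — match s
Accept reached after 7 steps.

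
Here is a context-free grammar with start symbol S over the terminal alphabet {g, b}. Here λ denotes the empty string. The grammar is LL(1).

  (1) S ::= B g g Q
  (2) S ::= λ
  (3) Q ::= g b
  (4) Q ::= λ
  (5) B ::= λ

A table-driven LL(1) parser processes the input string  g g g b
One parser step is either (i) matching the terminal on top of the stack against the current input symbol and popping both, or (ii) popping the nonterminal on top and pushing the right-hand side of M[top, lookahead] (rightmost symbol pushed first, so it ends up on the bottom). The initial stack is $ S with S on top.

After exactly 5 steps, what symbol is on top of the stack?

step 1: stack=$ S  input=g g g b $  — expand S ::= B g g Q
step 2: stack=$ Q g g B  input=g g g b $  — expand B ::= λ
step 3: stack=$ Q g g  input=g g g b $  — match g
step 4: stack=$ Q g  input=g g b $  — match g
step 5: stack=$ Q  input=g b $  — expand Q ::= g b
Stack after step 5: $ b g (top = g).

g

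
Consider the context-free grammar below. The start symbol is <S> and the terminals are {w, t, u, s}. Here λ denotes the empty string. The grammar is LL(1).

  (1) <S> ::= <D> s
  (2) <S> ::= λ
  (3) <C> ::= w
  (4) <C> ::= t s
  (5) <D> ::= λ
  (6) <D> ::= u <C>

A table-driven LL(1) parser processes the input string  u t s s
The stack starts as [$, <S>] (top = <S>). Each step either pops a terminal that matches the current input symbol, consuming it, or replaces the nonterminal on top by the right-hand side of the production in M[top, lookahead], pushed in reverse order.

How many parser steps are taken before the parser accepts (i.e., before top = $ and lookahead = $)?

     Stack      Input      Action
  1  $ <S>      u t s s $  expand <S> ::= <D> s
  2  $ s <D>    u t s s $  expand <D> ::= u <C>
  3  $ s <C> u  u t s s $  match u
  4  $ s <C>    t s s $    expand <C> ::= t s
  5  $ s s t    t s s $    match t
  6  $ s s      s s $      match s
  7  $ s        s $        match s
Accept reached after 7 steps.

7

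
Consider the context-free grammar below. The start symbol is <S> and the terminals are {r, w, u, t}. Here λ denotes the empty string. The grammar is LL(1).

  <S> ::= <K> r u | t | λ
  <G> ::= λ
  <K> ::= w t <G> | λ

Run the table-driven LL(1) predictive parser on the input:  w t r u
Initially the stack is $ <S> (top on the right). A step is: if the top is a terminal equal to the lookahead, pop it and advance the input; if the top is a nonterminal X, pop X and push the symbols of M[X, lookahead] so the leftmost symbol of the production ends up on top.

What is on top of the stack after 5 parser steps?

     Stack          Input      Action
  1  $ <S>          w t r u $  expand <S> ::= <K> r u
  2  $ u r <K>      w t r u $  expand <K> ::= w t <G>
  3  $ u r <G> t w  w t r u $  match w
  4  $ u r <G> t    t r u $    match t
  5  $ u r <G>      r u $      expand <G> ::= λ
Stack after step 5: $ u r (top = r).

r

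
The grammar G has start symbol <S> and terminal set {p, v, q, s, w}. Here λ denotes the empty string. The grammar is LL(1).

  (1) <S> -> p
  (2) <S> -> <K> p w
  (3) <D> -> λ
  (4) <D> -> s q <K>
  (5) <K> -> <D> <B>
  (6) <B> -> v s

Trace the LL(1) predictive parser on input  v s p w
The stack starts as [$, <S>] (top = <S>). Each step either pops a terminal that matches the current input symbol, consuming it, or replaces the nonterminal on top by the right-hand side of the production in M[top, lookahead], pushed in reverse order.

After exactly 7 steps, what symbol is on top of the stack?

step 1: stack=$ <S>  input=v s p w $  — expand <S> -> <K> p w
step 2: stack=$ w p <K>  input=v s p w $  — expand <K> -> <D> <B>
step 3: stack=$ w p <B> <D>  input=v s p w $  — expand <D> -> λ
step 4: stack=$ w p <B>  input=v s p w $  — expand <B> -> v s
step 5: stack=$ w p s v  input=v s p w $  — match v
step 6: stack=$ w p s  input=s p w $  — match s
step 7: stack=$ w p  input=p w $  — match p
Stack after step 7: $ w (top = w).

w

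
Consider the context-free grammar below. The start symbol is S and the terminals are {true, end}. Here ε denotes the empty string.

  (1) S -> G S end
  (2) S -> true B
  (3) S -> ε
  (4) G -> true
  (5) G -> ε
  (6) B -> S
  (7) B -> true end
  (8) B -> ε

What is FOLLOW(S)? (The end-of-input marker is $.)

{$, end}

FIRST(G) = {ε, true}
FIRST(S) = {ε, end, true}  (via G S end)
FIRST(B) = {ε, end, true}  (via S)
FOLLOW(S) includes $ since S is the start symbol.
FOLLOW(G): in S->G S end, G is followed by S end with FIRST {end, true}. Thus FOLLOW(G) = {end, true}.
FOLLOW(S): in S->G S end, S is followed by end with FIRST {end}; in B->S, the suffix after S is empty, so FOLLOW(S) ⊇ FOLLOW(B) = {$, end}. Thus FOLLOW(S) = {$, end}.
FOLLOW(B): in S->true B, the suffix after B is empty, so FOLLOW(B) ⊇ FOLLOW(S) = {$, end}. Thus FOLLOW(B) = {$, end}.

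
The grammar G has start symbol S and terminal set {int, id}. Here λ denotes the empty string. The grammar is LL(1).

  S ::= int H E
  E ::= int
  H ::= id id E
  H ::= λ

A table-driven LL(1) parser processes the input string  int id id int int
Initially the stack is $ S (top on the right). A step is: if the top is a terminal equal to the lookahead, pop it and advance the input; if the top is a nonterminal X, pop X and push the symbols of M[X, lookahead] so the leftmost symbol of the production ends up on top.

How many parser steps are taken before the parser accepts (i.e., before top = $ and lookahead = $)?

step 1: stack=$ S  input=int id id int int $  — expand S ::= int H E
step 2: stack=$ E H int  input=int id id int int $  — match int
step 3: stack=$ E H  input=id id int int $  — expand H ::= id id E
step 4: stack=$ E E id id  input=id id int int $  — match id
step 5: stack=$ E E id  input=id int int $  — match id
step 6: stack=$ E E  input=int int $  — expand E ::= int
step 7: stack=$ E int  input=int int $  — match int
step 8: stack=$ E  input=int $  — expand E ::= int
step 9: stack=$ int  input=int $  — match int
Accept reached after 9 steps.

9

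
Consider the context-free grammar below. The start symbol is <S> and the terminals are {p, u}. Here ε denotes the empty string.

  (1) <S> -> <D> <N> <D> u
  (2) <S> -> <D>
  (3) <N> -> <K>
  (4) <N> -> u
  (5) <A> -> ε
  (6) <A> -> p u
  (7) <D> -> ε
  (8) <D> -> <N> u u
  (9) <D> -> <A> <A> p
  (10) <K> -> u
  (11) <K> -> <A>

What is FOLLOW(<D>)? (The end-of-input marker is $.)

{$, p, u}

FIRST(<A>) = {ε, p}
FIRST(<K>) = {ε, p, u}  (via <A>)
FIRST(<N>) = {ε, p, u}  (via <K>)
FIRST(<D>) = {ε, p, u}  (via <N> u u, <A> <A> p)
FIRST(<S>) = {ε, p, u}  (via <D> <N> <D> u, <D>)
FOLLOW(<S>) includes $ since <S> is the start symbol.
FOLLOW(<S>): <S> appears on no right-hand side. Thus FOLLOW(<S>) = {$}.
FOLLOW(<N>): in <S>-><D> <N> <D> u, <N> is followed by <D> u with FIRST {p, u}; in <D>-><N> u u, <N> is followed by u u with FIRST {u}. Thus FOLLOW(<N>) = {p, u}.
FOLLOW(<D>): in <S>-><D> <N> <D> u (occurrence 1), <D> is followed by <N> <D> u with FIRST {p, u}; in <S>-><D> <N> <D> u (occurrence 2), <D> is followed by u with FIRST {u}; in <S>-><D>, the suffix after <D> is empty, so FOLLOW(<D>) ⊇ FOLLOW(<S>) = {$}. Thus FOLLOW(<D>) = {$, p, u}.
FOLLOW(<K>): in <N>-><K>, the suffix after <K> is empty, so FOLLOW(<K>) ⊇ FOLLOW(<N>) = {p, u}. Thus FOLLOW(<K>) = {p, u}.
FOLLOW(<A>): in <D>-><A> <A> p (occurrence 1), <A> is followed by <A> p with FIRST {p}; in <D>-><A> <A> p (occurrence 2), <A> is followed by p with FIRST {p}; in <K>-><A>, the suffix after <A> is empty, so FOLLOW(<A>) ⊇ FOLLOW(<K>) = {p, u}. Thus FOLLOW(<A>) = {p, u}.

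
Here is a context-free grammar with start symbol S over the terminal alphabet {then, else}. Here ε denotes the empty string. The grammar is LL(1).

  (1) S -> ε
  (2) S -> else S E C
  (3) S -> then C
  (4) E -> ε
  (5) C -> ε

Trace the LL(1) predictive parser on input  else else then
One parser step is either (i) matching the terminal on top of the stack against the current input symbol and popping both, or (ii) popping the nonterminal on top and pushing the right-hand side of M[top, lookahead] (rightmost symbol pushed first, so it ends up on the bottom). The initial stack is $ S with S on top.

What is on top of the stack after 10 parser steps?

C

step 1: stack=$ S  input=else else then $  — expand S -> else S E C
step 2: stack=$ C E S else  input=else else then $  — match else
step 3: stack=$ C E S  input=else then $  — expand S -> else S E C
step 4: stack=$ C E C E S else  input=else then $  — match else
step 5: stack=$ C E C E S  input=then $  — expand S -> then C
step 6: stack=$ C E C E C then  input=then $  — match then
step 7: stack=$ C E C E C  input=$  — expand C -> ε
step 8: stack=$ C E C E  input=$  — expand E -> ε
step 9: stack=$ C E C  input=$  — expand C -> ε
step 10: stack=$ C E  input=$  — expand E -> ε
Stack after step 10: $ C (top = C).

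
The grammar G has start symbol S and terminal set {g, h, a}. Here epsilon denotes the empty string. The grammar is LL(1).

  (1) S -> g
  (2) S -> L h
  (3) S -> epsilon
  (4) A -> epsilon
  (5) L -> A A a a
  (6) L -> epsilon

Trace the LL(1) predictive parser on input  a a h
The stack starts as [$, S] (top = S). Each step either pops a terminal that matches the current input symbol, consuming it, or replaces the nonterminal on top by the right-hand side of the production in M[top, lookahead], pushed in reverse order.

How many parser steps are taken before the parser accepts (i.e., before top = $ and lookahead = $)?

7

step 1: stack=$ S  input=a a h $  — expand S -> L h
step 2: stack=$ h L  input=a a h $  — expand L -> A A a a
step 3: stack=$ h a a A A  input=a a h $  — expand A -> epsilon
step 4: stack=$ h a a A  input=a a h $  — expand A -> epsilon
step 5: stack=$ h a a  input=a a h $  — match a
step 6: stack=$ h a  input=a h $  — match a
step 7: stack=$ h  input=h $  — match h
Accept reached after 7 steps.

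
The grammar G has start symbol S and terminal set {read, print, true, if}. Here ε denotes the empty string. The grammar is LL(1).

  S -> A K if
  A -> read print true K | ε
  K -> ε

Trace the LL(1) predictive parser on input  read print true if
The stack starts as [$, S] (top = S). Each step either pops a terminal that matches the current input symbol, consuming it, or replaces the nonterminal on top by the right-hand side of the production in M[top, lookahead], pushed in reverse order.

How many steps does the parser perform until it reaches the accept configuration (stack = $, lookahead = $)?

     Stack                     Input                 Action
  1  $ S                       read print true if $  expand S -> A K if
  2  $ if K A                  read print true if $  expand A -> read print true K
  3  $ if K K true print read  read print true if $  match read
  4  $ if K K true print       print true if $       match print
  5  $ if K K true             true if $             match true
  6  $ if K K                  if $                  expand K -> ε
  7  $ if K                    if $                  expand K -> ε
  8  $ if                      if $                  match if
Accept reached after 8 steps.

8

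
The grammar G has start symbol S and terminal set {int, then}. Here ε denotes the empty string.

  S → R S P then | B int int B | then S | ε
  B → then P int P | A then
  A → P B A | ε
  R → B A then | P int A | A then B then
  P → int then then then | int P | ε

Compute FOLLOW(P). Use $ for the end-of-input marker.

FIRST(P) = {ε, int}
FIRST(S) = {ε, int, then}  (via R S P then, B int int B)
FIRST(B) = {int, then}  (via A then)
FIRST(A) = {ε, int, then}  (via P B A)
FIRST(R) = {int, then}  (via B A then, P int A, A then B then)
FOLLOW(S) includes $ since S is the start symbol.
FOLLOW(S): in S→R S P then, S is followed by P then with FIRST {int, then}; in S→then S, the suffix after S is empty (adds nothing new). Thus FOLLOW(S) = {$, int, then}.
FOLLOW(R): in S→R S P then, R is followed by S P then with FIRST {int, then}. Thus FOLLOW(R) = {int, then}.
FOLLOW(A): in B→A then, A is followed by then with FIRST {then}; in A→P B A, the suffix after A is empty (adds nothing new); in R→B A then, A is followed by then with FIRST {then}; in R→P int A, the suffix after A is empty, so FOLLOW(A) ⊇ FOLLOW(R) = {int, then}; in R→A then B then, A is followed by then B then with FIRST {then}. Thus FOLLOW(A) = {int, then}.
FOLLOW(B): in S→B int int B (occurrence 1), B is followed by int int B with FIRST {int}; in S→B int int B (occurrence 2), the suffix after B is empty, so FOLLOW(B) ⊇ FOLLOW(S) = {$, int, then}; in A→P B A, B is followed by A with FIRST {ε, int, then}; in A→P B A, the suffix after B is nullable, so FOLLOW(B) ⊇ FOLLOW(A) = {int, then}; in R→B A then, B is followed by A then with FIRST {int, then}; in R→A then B then, B is followed by then with FIRST {then}. Thus FOLLOW(B) = {$, int, then}.
FOLLOW(P): in S→R S P then, P is followed by then with FIRST {then}; in B→then P int P (occurrence 1), P is followed by int P with FIRST {int}; in B→then P int P (occurrence 2), the suffix after P is empty, so FOLLOW(P) ⊇ FOLLOW(B) = {$, int, then}; in A→P B A, P is followed by B A with FIRST {int, then}; in R→P int A, P is followed by int A with FIRST {int}; in P→int P, the suffix after P is empty (adds nothing new). Thus FOLLOW(P) = {$, int, then}.

{$, int, then}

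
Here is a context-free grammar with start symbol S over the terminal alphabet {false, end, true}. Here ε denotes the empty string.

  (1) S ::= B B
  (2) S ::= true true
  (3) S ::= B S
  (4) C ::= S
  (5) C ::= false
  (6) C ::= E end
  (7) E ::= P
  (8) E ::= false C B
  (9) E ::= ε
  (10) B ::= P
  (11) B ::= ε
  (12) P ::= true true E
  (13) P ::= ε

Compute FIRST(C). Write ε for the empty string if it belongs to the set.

FIRST(P) = {ε, true}
FIRST(E) = {ε, false, true}  (via P)
FIRST(B) = {ε, true}  (via P)
FIRST(S) = {ε, true}  (via B B, B S)
FIRST(C) = {ε, end, false, true}  (via S, E end)

{ε, end, false, true}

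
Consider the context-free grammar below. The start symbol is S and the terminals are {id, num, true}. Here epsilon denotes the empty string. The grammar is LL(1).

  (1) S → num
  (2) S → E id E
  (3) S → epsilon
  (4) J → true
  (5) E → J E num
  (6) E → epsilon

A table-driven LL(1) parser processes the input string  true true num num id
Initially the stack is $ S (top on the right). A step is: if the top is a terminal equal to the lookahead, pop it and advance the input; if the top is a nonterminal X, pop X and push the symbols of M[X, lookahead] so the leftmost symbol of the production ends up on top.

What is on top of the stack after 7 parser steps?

E

     Stack                  Input                   Action
  1  $ S                    true true num num id $  expand S → E id E
  2  $ E id E               true true num num id $  expand E → J E num
  3  $ E id num E J         true true num num id $  expand J → true
  4  $ E id num E true      true true num num id $  match true
  5  $ E id num E           true num num id $       expand E → J E num
  6  $ E id num num E J     true num num id $       expand J → true
  7  $ E id num num E true  true num num id $       match true
Stack after step 7: $ E id num num E (top = E).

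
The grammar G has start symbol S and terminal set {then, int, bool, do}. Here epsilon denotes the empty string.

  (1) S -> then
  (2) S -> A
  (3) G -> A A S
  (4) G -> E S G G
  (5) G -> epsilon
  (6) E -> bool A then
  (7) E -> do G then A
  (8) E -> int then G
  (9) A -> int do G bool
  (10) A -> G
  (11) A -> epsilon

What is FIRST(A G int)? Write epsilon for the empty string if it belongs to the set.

FIRST(E) = {bool, do, int}
FIRST(S) = {epsilon, bool, do, int, then}  (via A)
FIRST(G) = {epsilon, bool, do, int, then}  (via A A S, E S G G)
FIRST(A) = {epsilon, bool, do, int, then}  (via G)
FIRST(A G int): take FIRST of each symbol in turn, carrying on past any symbol whose FIRST contains epsilon; result {bool, do, int, then}.

{bool, do, int, then}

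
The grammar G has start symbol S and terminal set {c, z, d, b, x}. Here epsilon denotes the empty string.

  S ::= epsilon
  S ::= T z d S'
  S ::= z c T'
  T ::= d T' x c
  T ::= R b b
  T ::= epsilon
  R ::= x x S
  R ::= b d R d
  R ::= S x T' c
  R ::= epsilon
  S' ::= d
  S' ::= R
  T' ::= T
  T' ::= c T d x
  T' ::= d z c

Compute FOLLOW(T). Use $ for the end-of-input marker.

FIRST(S) = {epsilon, b, d, x, z}  (via T z d S')
FIRST(R) = {epsilon, b, d, x, z}  (via S x T' c)
FIRST(T) = {epsilon, b, d, x, z}  (via R b b)
FIRST(S') = {epsilon, b, d, x, z}  (via R)
FIRST(T') = {epsilon, b, c, d, x, z}  (via T)
FOLLOW(S) includes $ since S is the start symbol.
FOLLOW(S): in R::=x x S, the suffix after S is empty, so FOLLOW(S) ⊇ FOLLOW(R) = {$, b, d, x}; in R::=S x T' c, S is followed by x T' c with FIRST {x}. Thus FOLLOW(S) = {$, b, d, x}.
FOLLOW(S'): in S::=T z d S', the suffix after S' is empty, so FOLLOW(S') ⊇ FOLLOW(S) = {$, b, d, x}. Thus FOLLOW(S') = {$, b, d, x}.
FOLLOW(R): in T::=R b b, R is followed by b b with FIRST {b}; in R::=b d R d, R is followed by d with FIRST {d}; in S'::=R, the suffix after R is empty, so FOLLOW(R) ⊇ FOLLOW(S') = {$, b, d, x}. Thus FOLLOW(R) = {$, b, d, x}.
FOLLOW(T'): in S::=z c T', the suffix after T' is empty, so FOLLOW(T') ⊇ FOLLOW(S) = {$, b, d, x}; in T::=d T' x c, T' is followed by x c with FIRST {x}; in R::=S x T' c, T' is followed by c with FIRST {c}. Thus FOLLOW(T') = {$, b, c, d, x}.
FOLLOW(T): in S::=T z d S', T is followed by z d S' with FIRST {z}; in T'::=T, the suffix after T is empty, so FOLLOW(T) ⊇ FOLLOW(T') = {$, b, c, d, x}; in T'::=c T d x, T is followed by d x with FIRST {d}. Thus FOLLOW(T) = {$, b, c, d, x, z}.

{$, b, c, d, x, z}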